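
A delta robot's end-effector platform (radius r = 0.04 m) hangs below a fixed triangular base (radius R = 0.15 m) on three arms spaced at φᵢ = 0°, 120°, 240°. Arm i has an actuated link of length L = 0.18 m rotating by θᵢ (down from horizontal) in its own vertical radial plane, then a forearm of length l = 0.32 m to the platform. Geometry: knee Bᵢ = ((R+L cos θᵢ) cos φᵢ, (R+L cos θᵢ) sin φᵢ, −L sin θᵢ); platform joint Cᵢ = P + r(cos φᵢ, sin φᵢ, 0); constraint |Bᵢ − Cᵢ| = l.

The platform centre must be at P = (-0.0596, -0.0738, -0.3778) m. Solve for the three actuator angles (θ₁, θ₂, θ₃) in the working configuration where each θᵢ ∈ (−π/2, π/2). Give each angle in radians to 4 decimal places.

θ₁ = 1.2219, θ₂ = 1.1344, θ₃ = 0.6109

rotate P by −φ1: (-0.0596, -0.0738, -0.3778)
  A=0.1696, B=-0.3778, C=(l²−L²−A²−y'²−z²)/(2L)=-0.2971
  θ1 = atan2(B,A) + arccos(C/0.4141) = 1.2219
arm 2 (φ=120.0°): x'=-0.0341, y'=0.0885
  A cos θ + B sin θ = C:  0.1441·cos θ + -0.3778·sin θ = -0.2815
  √(A²+B²)=0.4044;  θ2 = -1.2064+2.3408 ≈ 1.1344
arm 3 (φ=240.0°): x'=0.0937, y'=-0.0147
  A cos θ + B sin θ = C:  0.0163·cos θ + -0.3778·sin θ = -0.2034
  γ=atan2(-0.3778,0.0163)=-1.5277;  ψ=arccos(-0.5378)=2.1386;  θ3=γ+ψ≈0.6109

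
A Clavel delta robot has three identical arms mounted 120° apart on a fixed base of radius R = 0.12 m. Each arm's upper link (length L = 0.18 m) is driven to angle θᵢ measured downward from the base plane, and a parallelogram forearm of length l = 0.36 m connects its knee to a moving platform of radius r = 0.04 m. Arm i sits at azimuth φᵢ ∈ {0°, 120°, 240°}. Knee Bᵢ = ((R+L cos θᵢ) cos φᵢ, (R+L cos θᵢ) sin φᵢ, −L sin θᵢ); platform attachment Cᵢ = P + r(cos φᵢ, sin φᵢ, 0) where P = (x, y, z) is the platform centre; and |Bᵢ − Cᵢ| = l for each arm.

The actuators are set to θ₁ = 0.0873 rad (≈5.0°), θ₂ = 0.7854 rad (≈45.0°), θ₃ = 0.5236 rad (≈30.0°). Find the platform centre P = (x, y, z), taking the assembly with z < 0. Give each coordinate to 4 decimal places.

(0.0930, -0.0417, -0.3322)

arm 1 at φ=0.0°: e+L cos θ1 = 0.2593;  centre 1 = (0.2593, 0.0000, -0.0157)
φ2=120.0°: virtual centre (-0.1036, 0.1795, -0.1273), radius l
φ3=240.0°: virtual centre (-0.1179, -0.2043, -0.0900), radius l
subtract pairs → two planes through P
linear system: -0.7259x+0.3590y = -0.0083−-0.2232z; -0.7545x+-0.4086y = -0.0037−-0.1486z
det = 0.5675;  x = 0.0084+-0.2547z,  y = -0.0063+0.1066z
quadratic in z: (1.0762)z²+(0.1579)z+(-0.0663)=0, √Δ=0.5572 → z ∈ {-0.3322, 0.1855}; z = -0.3322 (taking z<0)
x = 0.0930, y = -0.0417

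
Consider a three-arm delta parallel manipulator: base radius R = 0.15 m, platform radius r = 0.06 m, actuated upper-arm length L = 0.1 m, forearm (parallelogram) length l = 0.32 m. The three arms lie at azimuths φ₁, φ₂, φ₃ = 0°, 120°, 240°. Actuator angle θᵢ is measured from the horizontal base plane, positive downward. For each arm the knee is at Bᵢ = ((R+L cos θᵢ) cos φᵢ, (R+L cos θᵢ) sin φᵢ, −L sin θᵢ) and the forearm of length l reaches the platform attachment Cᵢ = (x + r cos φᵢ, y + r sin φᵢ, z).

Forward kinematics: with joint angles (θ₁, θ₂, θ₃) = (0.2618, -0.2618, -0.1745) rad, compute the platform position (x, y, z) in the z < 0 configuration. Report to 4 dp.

(-0.0425, 0.0061, -0.2492)

O1 = (0.1866·cos0.0°, 0.1866·sin0.0°, -0.0259) = (0.1866, 0.0000, -0.0259)
O2 = (0.1866·cos120.0°, 0.1866·sin120.0°, 0.0259) = (-0.0933, 0.1616, 0.0259)
O3 = (0.1885·cos240.0°, 0.1885·sin240.0°, 0.0174) = (-0.0942, -0.1632, 0.0174)
eliminate P² terms by subtracting sphere 1 from 2 and 3
[-0.5598 0.3232 0.1035]·P = 0.0000;  [-0.5617 -0.3265 0.0865]·P = 0.0003
Cramer: x(z) = -0.0003+0.1695z;  y(z) = -0.0005-0.0267z
sphere 1 gives Az²+Bz+C=0 with A=1.0294, B=-0.0116, C=-0.0668;  B²−4AC=0.2752;  roots -0.2492, 0.2604;  negative root z = -0.2492
x = -0.0425, y = 0.0061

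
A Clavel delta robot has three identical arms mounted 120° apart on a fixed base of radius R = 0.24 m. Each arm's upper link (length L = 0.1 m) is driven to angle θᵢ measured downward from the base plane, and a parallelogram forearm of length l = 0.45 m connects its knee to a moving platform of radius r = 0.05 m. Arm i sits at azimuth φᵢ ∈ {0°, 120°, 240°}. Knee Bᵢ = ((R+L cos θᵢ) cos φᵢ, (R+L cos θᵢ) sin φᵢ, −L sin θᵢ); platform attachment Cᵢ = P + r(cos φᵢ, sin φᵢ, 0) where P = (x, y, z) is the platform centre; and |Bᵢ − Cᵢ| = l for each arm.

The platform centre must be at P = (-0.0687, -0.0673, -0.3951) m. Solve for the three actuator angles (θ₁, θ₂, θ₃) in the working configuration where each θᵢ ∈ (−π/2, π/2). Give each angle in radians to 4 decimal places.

rotate P by −φ1: (-0.0687, -0.0673, -0.3951)
  e−x'=0.2587;  (l²−L²−(e−x')²−y'²−z²)/2L = -0.1753
  θ1 = atan2(B,A) + arccos(C/0.4723) = 0.9600
rotate P by −φ2: (-0.0239, 0.0931, -0.3951)
  A cos θ + B sin θ = C:  0.2139·cos θ + -0.3951·sin θ = -0.0902
  √(A²+B²)=0.4493;  θ2 = -1.0745+1.7730 ≈ 0.6985
arm 3 (φ=240.0°): x'=0.0926, y'=-0.0258
  A cos θ + B sin θ = C:  0.0974·cos θ + -0.3951·sin θ = 0.1312
  γ=atan2(-0.3951,0.0974)=-1.3292;  ψ=arccos(0.3225)=1.2424;  θ3=γ+ψ≈-0.0868

θ₁ = 0.9600, θ₂ = 0.6985, θ₃ = -0.0868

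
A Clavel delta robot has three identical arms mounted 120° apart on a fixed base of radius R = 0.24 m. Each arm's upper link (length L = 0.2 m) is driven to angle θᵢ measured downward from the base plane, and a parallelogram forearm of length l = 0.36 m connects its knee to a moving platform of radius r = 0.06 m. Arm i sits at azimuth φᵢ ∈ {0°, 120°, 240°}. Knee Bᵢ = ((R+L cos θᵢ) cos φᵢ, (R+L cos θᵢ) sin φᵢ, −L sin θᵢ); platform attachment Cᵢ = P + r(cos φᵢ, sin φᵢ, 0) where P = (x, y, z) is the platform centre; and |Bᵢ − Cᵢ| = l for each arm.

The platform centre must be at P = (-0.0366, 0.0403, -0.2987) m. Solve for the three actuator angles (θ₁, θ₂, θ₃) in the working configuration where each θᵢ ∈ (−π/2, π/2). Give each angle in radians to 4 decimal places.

arm 1 (φ=0.0°): x'=-0.0366, y'=0.0403
  A cos θ + B sin θ = C:  0.2166·cos θ + -0.2987·sin θ = -0.1204
  θ1 = atan2(B,A) + arccos(C/0.3690) = 0.9598
φ2=120.0° → target in arm frame (0.0532, 0.0115)
  A=0.1268, B=-0.2987, C=(l²−L²−A²−y'²−z²)/(2L)=-0.0396
  √(A²+B²)=0.3245;  θ2 = -1.1693+1.6931 ≈ 0.5237
rotate P by −φ3: (-0.0166, -0.0518, -0.2987)
  e−x'=0.1966;  (l²−L²−(e−x')²−y'²−z²)/2L = -0.1024
  θ3 = atan2(B,A) + arccos(C/0.3576) = 0.8725

θ₁ = 0.9598, θ₂ = 0.5237, θ₃ = 0.8725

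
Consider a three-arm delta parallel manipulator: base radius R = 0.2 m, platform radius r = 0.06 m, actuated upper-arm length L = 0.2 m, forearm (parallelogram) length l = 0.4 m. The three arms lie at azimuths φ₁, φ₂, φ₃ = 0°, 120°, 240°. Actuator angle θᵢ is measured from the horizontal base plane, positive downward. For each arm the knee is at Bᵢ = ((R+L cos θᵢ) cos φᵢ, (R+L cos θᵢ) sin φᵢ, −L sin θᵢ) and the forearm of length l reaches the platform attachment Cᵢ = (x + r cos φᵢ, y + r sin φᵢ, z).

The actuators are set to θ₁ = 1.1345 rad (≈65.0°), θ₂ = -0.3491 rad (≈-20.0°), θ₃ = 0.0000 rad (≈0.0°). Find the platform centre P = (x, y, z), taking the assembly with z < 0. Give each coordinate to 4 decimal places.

(-0.1705, 0.0270, -0.2380)

arm 1 at φ=0.0°: ρ1 = 0.2245;  S1 = (0.2245, 0.0000, -0.1813)
arm 2 at φ=120.0°: ρ2 = 0.3279;  S2 = (-0.1640, 0.2840, 0.0684)
S3 = (0.3400·cos240.0°, 0.3400·sin240.0°, 0.0000) = (-0.1700, -0.2944, 0.0000)
subtract pairs → two planes through P
[-0.7770 0.5680 0.4994]·P = 0.0290;  [-0.7890 -0.5889 0.3625]·P = 0.0323
Cramer: x(z) = -0.0391+0.5520z;  y(z) = -0.0025-0.1240z
quadratic in z: (1.3201)z²+(0.0721)z+(-0.0576)=0, √Δ=0.5564 → z ∈ {-0.2380, 0.1834}; z = -0.2380 (taking z<0)
x = -0.1705, y = 0.0270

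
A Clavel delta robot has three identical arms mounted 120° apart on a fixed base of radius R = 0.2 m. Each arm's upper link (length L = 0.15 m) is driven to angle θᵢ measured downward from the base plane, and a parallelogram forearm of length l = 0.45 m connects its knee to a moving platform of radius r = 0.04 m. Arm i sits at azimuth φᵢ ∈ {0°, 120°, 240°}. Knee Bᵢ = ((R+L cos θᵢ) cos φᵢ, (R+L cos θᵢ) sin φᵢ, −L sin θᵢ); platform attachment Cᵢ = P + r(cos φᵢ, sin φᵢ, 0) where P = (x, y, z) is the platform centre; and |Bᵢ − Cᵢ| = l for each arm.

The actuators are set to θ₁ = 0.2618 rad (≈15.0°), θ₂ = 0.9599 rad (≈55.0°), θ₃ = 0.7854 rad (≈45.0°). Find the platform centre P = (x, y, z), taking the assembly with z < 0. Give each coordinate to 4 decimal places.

arm 1 at φ=0.0°: e+L cos θ1 = 0.3049;  centre 1 = (0.3049, 0.0000, -0.0388)
φ2=120.0°: virtual centre (-0.1230, 0.2131, -0.1229), radius l
φ3=240.0°: virtual centre (-0.1330, -0.2304, -0.1061), radius l
subtract pairs → two planes through P
[-0.8558 0.4262 -0.1681]·P = -0.0188;  [-0.8758 -0.4608 -0.1345]·P = -0.0124
Cramer: x(z) = 0.0182-0.1756z;  y(z) = -0.0076+0.0419z
quadratic in z: (1.0326)z²+(0.1777)z+(-0.1187)=0, √Δ=0.7225 → z ∈ {-0.4359, 0.2638}; z = -0.4359 (taking z<0)
x = 0.0947, y = -0.0259

(0.0947, -0.0259, -0.4359)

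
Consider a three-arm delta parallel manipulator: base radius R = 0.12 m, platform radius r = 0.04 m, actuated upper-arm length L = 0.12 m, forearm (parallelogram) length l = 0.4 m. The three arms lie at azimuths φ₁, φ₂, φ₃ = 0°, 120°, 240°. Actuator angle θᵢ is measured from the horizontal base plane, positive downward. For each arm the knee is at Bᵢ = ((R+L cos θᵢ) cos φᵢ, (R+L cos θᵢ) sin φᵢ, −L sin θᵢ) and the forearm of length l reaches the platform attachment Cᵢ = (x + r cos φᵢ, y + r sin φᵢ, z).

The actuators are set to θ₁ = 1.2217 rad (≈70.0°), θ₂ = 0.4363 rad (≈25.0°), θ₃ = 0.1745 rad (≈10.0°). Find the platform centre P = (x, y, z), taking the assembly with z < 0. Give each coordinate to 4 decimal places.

φ1=0.0°: virtual centre (0.1210, 0.0000, -0.1128), radius l
φ2=120.0°: virtual centre (-0.0944, 0.1635, -0.0507), radius l
φ3=240.0°: virtual centre (-0.0991, -0.1716, -0.0208), radius l
eliminate P² terms by subtracting sphere 1 from 2 and 3
linear system: -0.4309x+0.3269y = 0.0108−0.1241z; -0.4403x+-0.3433y = 0.0123−0.1839z
det = 0.2918;  x = -0.0266+0.3519z,  y = -0.0019+0.0842z
quadratic in z: (1.1310)z²+(0.1213)z+(-0.1255)=0, √Δ=0.7632 → z ∈ {-0.3910, 0.2838}; z = -0.3910 (taking z<0)
x = -0.1642, y = -0.0348

(-0.1642, -0.0348, -0.3910)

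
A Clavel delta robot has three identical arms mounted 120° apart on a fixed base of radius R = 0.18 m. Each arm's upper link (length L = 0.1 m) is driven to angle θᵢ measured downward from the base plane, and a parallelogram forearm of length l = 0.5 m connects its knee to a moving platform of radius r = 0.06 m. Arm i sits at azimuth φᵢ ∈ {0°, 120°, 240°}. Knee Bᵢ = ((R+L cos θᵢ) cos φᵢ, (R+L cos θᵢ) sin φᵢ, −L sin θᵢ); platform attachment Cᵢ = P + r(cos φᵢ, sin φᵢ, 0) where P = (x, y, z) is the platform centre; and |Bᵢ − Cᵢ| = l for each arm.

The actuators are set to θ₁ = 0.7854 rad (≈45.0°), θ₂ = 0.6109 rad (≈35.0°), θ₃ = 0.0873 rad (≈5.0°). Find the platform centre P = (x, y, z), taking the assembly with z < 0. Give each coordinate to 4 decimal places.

S1 = (0.1907·cos0.0°, 0.1907·sin0.0°, -0.0707) = (0.1907, 0.0000, -0.0707)
φ2=120.0°: virtual centre (-0.1010, 0.1749, -0.0574), radius l
S3 = (0.2196·cos240.0°, 0.2196·sin240.0°, -0.0087) = (-0.1098, -0.1902, -0.0087)
eliminate P² terms by subtracting sphere 1 from 2 and 3
[-0.5833 0.3497 0.0267]·P = 0.0027;  [-0.6010 -0.3804 0.1240]·P = 0.0069
Cramer: x(z) = -0.0080+0.1239z;  y(z) = -0.0056+0.1302z
into |P−S₁|² = l²: 1.0323z² + 0.0907z + -0.2055 = 0;  Δ = 0.8567;  z = -0.4923 or 0.4044 → z<0 root = -0.4923
x = -0.0690, y = -0.0697

(-0.0690, -0.0697, -0.4923)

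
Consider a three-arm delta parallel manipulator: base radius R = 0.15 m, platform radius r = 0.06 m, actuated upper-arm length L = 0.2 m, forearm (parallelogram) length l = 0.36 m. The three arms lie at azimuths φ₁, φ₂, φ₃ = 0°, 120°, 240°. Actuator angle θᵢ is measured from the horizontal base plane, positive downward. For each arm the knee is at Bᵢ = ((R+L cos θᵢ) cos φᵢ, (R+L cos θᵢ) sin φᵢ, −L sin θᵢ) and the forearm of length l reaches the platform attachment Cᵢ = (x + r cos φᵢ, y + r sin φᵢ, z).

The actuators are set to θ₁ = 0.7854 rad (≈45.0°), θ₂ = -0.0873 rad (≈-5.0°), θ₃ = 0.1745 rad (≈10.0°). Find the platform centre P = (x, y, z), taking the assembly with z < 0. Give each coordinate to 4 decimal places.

S1 = (0.2314·cos0.0°, 0.2314·sin0.0°, -0.1414) = (0.2314, 0.0000, -0.1414)
φ2=120.0°: virtual centre (-0.1446, 0.2505, 0.0174), radius l
arm 3 at φ=240.0°: ρ3 = 0.2870;  S3 = (-0.1435, -0.2485, -0.0347)
subtract pairs → two planes through P
linear system: -0.7521x+0.5010y = 0.0104−0.3177z; -0.7498x+-0.4970y = 0.0100−0.2134z
Cramer: x(z) = -0.0136+0.3534z;  y(z) = 0.0004-0.1037z
into |P−S₁|² = l²: 1.1356z² + 0.1096z + -0.0496 = 0;  Δ = 0.2372;  z = -0.2627 or 0.1662 → z<0 root = -0.2627
x = -0.1064, y = 0.0276

(-0.1064, 0.0276, -0.2627)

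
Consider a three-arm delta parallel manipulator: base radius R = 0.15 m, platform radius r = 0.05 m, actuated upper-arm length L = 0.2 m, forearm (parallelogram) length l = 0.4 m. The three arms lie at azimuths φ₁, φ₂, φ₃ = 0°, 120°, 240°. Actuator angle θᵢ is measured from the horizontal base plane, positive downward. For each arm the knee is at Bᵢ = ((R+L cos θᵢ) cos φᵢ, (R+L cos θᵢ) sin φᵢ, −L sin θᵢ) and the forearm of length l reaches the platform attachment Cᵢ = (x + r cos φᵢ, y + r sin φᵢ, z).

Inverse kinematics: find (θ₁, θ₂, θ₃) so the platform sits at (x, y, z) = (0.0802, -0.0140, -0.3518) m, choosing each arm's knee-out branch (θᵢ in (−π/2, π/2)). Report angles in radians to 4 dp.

θ₁ = 0.0871, θ₂ = 0.6109, θ₃ = 0.5233

arm 1 (φ=0.0°): x'=0.0802, y'=-0.0140
  A cos θ + B sin θ = C:  0.0198·cos θ + -0.3518·sin θ = -0.0109
  γ=atan2(-0.3518,0.0198)=-1.5146;  ψ=arccos(-0.0309)=1.6017;  θ1=γ+ψ≈0.0871
rotate P by −φ2: (-0.0522, -0.0625, -0.3518)
  A cos θ + B sin θ = C:  0.1522·cos θ + -0.3518·sin θ = -0.0771
  γ=atan2(-0.3518,0.1522)=-1.1624;  ψ=arccos(-0.2011)=1.7733;  θ2=γ+ψ≈0.6109
arm 3 (φ=240.0°): x'=-0.0280, y'=0.0765
  e−x'=0.1280;  (l²−L²−(e−x')²−y'²−z²)/2L = -0.0650
  θ3 = atan2(B,A) + arccos(C/0.3744) = 0.5233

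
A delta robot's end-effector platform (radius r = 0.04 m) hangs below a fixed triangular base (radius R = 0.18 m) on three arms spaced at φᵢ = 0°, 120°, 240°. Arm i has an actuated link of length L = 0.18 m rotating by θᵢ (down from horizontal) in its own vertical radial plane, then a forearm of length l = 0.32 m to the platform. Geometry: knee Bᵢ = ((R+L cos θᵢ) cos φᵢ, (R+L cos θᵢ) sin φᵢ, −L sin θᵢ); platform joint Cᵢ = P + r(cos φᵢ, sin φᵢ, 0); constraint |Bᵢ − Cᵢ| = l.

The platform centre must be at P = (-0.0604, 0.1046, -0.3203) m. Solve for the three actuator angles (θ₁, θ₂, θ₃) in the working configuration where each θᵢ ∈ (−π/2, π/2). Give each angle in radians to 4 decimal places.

θ₁ = 1.2219, θ₂ = 0.3493, θ₃ = 1.2218

arm 1 (φ=0.0°): x'=-0.0604, y'=0.1046
  A=0.2004, B=-0.3203, C=(l²−L²−A²−y'²−z²)/(2L)=-0.2325
  √(A²+B²)=0.3778;  θ1 = -1.0117+2.2336 ≈ 1.2219
rotate P by −φ2: (0.1208, 0.0000, -0.3203)
  A cos θ + B sin θ = C:  0.0192·cos θ + -0.3203·sin θ = -0.0916
  γ=atan2(-0.3203,0.0192)=-1.5109;  ψ=arccos(-0.2853)=1.8602;  θ2=γ+ψ≈0.3493
arm 3 (φ=240.0°): x'=-0.0604, y'=-0.1046
  e−x'=0.2004;  (l²−L²−(e−x')²−y'²−z²)/2L = -0.2325
  √(A²+B²)=0.3778;  θ3 = -1.0118+2.2336 ≈ 1.2218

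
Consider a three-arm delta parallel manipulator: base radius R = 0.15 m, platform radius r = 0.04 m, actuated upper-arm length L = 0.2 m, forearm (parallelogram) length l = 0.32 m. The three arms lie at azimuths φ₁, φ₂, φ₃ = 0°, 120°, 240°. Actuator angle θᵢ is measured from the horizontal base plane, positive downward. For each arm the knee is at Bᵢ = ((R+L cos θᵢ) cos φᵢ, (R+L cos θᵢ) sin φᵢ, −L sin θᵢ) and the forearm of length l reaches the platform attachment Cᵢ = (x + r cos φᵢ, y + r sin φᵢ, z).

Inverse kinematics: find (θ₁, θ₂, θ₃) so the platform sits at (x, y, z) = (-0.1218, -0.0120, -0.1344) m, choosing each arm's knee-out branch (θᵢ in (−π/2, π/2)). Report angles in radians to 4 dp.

θ₁ = 1.1345, θ₂ = -0.0868, θ₃ = -0.3492

arm 1 (φ=0.0°): x'=-0.1218, y'=-0.0120
  A=0.2318, B=-0.1344, C=(l²−L²−A²−y'²−z²)/(2L)=-0.0238
  √(A²+B²)=0.2679;  θ1 = -0.5254+1.6599 ≈ 1.1345
rotate P by −φ2: (0.0505, 0.1115, -0.1344)
  A cos θ + B sin θ = C:  0.0595·cos θ + -0.1344·sin θ = 0.0709
  θ2 = atan2(B,A) + arccos(C/0.1470) = -0.0868
rotate P by −φ3: (0.0713, -0.0995, -0.1344)
  A cos θ + B sin θ = C:  0.0387·cos θ + -0.1344·sin θ = 0.0824
  θ3 = atan2(B,A) + arccos(C/0.1399) = -0.3492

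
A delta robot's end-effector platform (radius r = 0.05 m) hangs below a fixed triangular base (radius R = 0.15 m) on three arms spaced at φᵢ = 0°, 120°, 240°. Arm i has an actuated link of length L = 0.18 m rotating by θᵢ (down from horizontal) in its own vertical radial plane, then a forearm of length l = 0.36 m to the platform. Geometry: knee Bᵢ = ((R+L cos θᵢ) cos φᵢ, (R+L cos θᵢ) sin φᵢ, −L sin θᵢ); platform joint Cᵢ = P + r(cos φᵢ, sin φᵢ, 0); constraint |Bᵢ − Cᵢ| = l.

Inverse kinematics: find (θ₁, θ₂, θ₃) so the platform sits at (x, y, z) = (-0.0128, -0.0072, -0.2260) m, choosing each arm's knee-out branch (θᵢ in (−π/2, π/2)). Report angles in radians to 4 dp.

θ₁ = 0.0874, θ₂ = 0.0000, θ₃ = -0.0874

φ1=0.0° → target in arm frame (-0.0128, -0.0072)
  A=0.1128, B=-0.2260, C=(l²−L²−A²−y'²−z²)/(2L)=0.0926
  θ1 = atan2(B,A) + arccos(C/0.2526) = 0.0874
arm 2 (φ=120.0°): x'=0.0002, y'=0.0147
  e−x'=0.0998;  (l²−L²−(e−x')²−y'²−z²)/2L = 0.0998
  √(A²+B²)=0.2471;  θ2 = -1.1548+1.1548 ≈ 0.0000
rotate P by −φ3: (0.0126, -0.0075, -0.2260)
  A=0.0874, B=-0.2260, C=(l²−L²−A²−y'²−z²)/(2L)=0.1068
  √(A²+B²)=0.2423;  θ3 = -1.2019+1.1145 ≈ -0.0874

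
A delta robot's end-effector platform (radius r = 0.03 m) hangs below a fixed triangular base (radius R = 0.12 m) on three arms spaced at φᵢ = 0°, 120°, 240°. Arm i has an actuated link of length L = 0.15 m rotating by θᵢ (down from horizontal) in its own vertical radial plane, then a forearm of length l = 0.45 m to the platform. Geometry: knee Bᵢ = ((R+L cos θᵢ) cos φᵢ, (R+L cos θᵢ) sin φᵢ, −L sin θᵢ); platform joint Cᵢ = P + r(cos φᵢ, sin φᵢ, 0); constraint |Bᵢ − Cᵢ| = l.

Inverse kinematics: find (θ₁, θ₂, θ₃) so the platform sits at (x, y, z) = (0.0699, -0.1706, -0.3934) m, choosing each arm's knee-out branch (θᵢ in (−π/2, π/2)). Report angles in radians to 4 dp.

arm 1 (φ=0.0°): x'=0.0699, y'=-0.1706
  e−x'=0.0201;  (l²−L²−(e−x')²−y'²−z²)/2L = -0.0142
  √(A²+B²)=0.3939;  θ1 = -1.5197+1.6070 ≈ 0.0872
rotate P by −φ2: (-0.1827, 0.0248, -0.3934)
  A cos θ + B sin θ = C:  0.2727·cos θ + -0.3934·sin θ = -0.1658
  √(A²+B²)=0.4787;  θ2 = -0.9647+1.9245 ≈ 0.9598
arm 3 (φ=240.0°): x'=0.1128, y'=0.1458
  A=-0.0228, B=-0.3934, C=(l²−L²−A²−y'²−z²)/(2L)=0.0115
  θ3 = atan2(B,A) + arccos(C/0.3941) = -0.0871

θ₁ = 0.0872, θ₂ = 0.9598, θ₃ = -0.0871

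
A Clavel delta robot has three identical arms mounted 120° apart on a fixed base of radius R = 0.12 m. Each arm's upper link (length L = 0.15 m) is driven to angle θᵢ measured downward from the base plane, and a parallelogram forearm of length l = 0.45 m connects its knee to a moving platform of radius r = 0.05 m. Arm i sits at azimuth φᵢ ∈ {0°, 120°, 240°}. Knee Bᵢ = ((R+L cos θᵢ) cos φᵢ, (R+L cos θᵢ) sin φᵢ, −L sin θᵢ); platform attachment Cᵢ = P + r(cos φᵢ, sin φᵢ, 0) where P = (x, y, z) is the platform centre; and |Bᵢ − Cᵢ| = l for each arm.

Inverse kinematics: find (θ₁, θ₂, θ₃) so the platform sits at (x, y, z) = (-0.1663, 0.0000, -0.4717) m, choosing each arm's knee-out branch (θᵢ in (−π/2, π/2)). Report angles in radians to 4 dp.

θ₁ = 1.1348, θ₂ = 0.4366, θ₃ = 0.4366

rotate P by −φ1: (-0.1663, 0.0000, -0.4717)
  A=0.2363, B=-0.4717, C=(l²−L²−A²−y'²−z²)/(2L)=-0.3278
  √(A²+B²)=0.5276;  θ1 = -1.1064+2.2412 ≈ 1.1348
φ2=120.0° → target in arm frame (0.0831, 0.1440)
  A=-0.0131, B=-0.4717, C=(l²−L²−A²−y'²−z²)/(2L)=-0.2114
  θ2 = atan2(B,A) + arccos(C/0.4719) = 0.4366
arm 3 (φ=240.0°): x'=0.0832, y'=-0.1440
  e−x'=-0.0132;  (l²−L²−(e−x')²−y'²−z²)/2L = -0.2114
  γ=atan2(-0.4717,-0.0132)=-1.5987;  ψ=arccos(-0.4480)=2.0353;  θ3=γ+ψ≈0.4366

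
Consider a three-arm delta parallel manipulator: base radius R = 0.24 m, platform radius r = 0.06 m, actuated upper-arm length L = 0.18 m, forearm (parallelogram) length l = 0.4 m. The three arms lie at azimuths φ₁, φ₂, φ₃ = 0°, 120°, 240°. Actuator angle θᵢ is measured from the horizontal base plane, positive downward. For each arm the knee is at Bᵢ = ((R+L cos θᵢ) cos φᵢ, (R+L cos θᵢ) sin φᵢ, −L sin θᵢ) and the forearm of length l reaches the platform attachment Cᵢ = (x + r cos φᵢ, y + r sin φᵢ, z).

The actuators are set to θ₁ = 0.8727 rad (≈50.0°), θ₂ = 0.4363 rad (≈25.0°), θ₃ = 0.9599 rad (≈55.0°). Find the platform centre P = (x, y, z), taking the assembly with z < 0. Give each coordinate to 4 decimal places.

arm 1 at φ=0.0°: ρ1 = 0.2957;  O1 = (0.2957, 0.0000, -0.1379)
arm 2 at φ=120.0°: ρ2 = 0.3431;  O2 = (-0.1716, 0.2972, -0.0761)
O3 = (0.2832·cos240.0°, 0.2832·sin240.0°, -0.1474) = (-0.1416, -0.2453, -0.1474)
subtract pairs → two planes through P
plane₁₂: -0.9345x+0.5943y+0.1237z = 0.0171
Cramer: x(z) = -0.0058+0.0504z;  y(z) = 0.0195-0.1288z
quadratic in z: (1.0191)z²+(0.2404)z+(-0.0497)=0, √Δ=0.5102 → z ∈ {-0.3682, 0.1324}; z = -0.3682 (taking z<0)
x = -0.0244, y = 0.0670

(-0.0244, 0.0670, -0.3682)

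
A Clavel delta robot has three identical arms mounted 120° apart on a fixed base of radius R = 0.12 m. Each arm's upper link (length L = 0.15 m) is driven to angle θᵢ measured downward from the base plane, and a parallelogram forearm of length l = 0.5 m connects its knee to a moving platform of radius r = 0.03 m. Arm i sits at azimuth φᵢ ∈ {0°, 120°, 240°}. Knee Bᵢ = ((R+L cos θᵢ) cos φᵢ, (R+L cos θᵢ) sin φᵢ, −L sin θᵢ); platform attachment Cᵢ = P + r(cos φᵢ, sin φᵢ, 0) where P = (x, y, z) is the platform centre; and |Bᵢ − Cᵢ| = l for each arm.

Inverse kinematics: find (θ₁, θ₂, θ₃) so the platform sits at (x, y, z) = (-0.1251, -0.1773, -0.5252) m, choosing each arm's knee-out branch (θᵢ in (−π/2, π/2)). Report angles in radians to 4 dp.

φ1=0.0° → target in arm frame (-0.1251, -0.1773)
  A=0.2151, B=-0.5252, C=(l²−L²−A²−y'²−z²)/(2L)=-0.4201
  γ=atan2(-0.5252,0.2151)=-1.1821;  ψ=arccos(-0.7403)=2.4043;  θ1=γ+ψ≈1.2222
arm 2 (φ=120.0°): x'=-0.0910, y'=0.1970
  e−x'=0.1810;  (l²−L²−(e−x')²−y'²−z²)/2L = -0.3997
  √(A²+B²)=0.5555;  θ2 = -1.2389+2.3738 ≈ 1.1349
φ3=240.0° → target in arm frame (0.2161, -0.0197)
  A=-0.1261, B=-0.5252, C=(l²−L²−A²−y'²−z²)/(2L)=-0.2154
  θ3 = atan2(B,A) + arccos(C/0.5401) = 0.1746

θ₁ = 1.2222, θ₂ = 1.1349, θ₃ = 0.1746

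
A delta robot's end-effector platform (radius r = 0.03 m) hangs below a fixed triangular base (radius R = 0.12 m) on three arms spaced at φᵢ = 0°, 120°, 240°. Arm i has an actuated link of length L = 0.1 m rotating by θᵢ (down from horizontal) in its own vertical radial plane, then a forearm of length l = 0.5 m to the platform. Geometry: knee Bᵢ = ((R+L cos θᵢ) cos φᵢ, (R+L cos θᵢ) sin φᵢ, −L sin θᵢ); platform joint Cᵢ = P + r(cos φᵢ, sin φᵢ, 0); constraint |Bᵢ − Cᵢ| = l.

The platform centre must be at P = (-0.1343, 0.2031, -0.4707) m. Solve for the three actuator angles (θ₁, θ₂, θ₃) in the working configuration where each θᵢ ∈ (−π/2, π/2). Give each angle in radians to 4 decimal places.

arm 1 (φ=0.0°): x'=-0.1343, y'=0.2031
  A=0.2243, B=-0.4707, C=(l²−L²−A²−y'²−z²)/(2L)=-0.3656
  √(A²+B²)=0.5214;  θ1 = -1.1261+2.3478 ≈ 1.2217
rotate P by −φ2: (0.2430, 0.0148, -0.4707)
  A cos θ + B sin θ = C:  -0.1530·cos θ + -0.4707·sin θ = -0.0260
  γ=atan2(-0.4707,-0.1530)=-1.8851;  ψ=arccos(-0.0525)=1.6233;  θ2=γ+ψ≈-0.2618
arm 3 (φ=240.0°): x'=-0.1087, y'=-0.2179
  e−x'=0.1987;  (l²−L²−(e−x')²−y'²−z²)/2L = -0.3426
  γ=atan2(-0.4707,0.1987)=-1.1713;  ψ=arccos(-0.6705)=2.3057;  θ3=γ+ψ≈1.1344

θ₁ = 1.2217, θ₂ = -0.2618, θ₃ = 1.1344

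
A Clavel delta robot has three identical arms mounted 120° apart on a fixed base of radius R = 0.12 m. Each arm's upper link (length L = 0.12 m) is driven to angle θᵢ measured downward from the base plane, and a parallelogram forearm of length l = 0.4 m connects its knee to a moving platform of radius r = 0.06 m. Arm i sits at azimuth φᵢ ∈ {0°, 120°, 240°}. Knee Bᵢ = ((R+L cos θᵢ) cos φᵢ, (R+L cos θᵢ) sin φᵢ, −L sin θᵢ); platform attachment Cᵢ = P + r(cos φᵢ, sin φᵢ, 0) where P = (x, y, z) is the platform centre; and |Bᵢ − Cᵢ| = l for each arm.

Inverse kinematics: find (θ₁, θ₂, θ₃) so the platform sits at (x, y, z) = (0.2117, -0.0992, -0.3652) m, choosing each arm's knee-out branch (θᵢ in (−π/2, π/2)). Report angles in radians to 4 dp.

arm 1 (φ=0.0°): x'=0.2117, y'=-0.0992
  A cos θ + B sin θ = C:  -0.1517·cos θ + -0.3652·sin θ = -0.0859
  γ=atan2(-0.3652,-0.1517)=-1.9645;  ψ=arccos(-0.2173)=1.7899;  θ1=γ+ψ≈-0.1746
φ2=120.0° → target in arm frame (-0.1918, -0.1337)
  A cos θ + B sin θ = C:  0.2518·cos θ + -0.3652·sin θ = -0.2877
  γ=atan2(-0.3652,0.2518)=-0.9672;  ψ=arccos(-0.6485)=2.2764;  θ2=γ+ψ≈1.3092
φ3=240.0° → target in arm frame (-0.0199, 0.2329)
  e−x'=0.0799;  (l²−L²−(e−x')²−y'²−z²)/2L = -0.2018
  γ=atan2(-0.3652,0.0799)=-1.3553;  ψ=arccos(-0.5397)=2.1408;  θ3=γ+ψ≈0.7855

θ₁ = -0.1746, θ₂ = 1.3092, θ₃ = 0.7855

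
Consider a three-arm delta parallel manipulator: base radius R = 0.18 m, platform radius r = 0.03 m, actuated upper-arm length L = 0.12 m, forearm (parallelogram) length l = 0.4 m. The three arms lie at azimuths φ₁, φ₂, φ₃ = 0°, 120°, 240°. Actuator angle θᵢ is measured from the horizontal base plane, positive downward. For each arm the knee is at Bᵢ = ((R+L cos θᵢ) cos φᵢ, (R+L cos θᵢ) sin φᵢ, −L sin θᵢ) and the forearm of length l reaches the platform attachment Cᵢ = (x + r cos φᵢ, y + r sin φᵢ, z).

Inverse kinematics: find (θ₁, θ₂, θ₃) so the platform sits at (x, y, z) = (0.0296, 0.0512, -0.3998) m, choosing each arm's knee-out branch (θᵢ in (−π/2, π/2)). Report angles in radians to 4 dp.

rotate P by −φ1: (0.0296, 0.0512, -0.3998)
  A=0.1204, B=-0.3998, C=(l²−L²−A²−y'²−z²)/(2L)=-0.1307
  √(A²+B²)=0.4175;  θ1 = -1.2783+1.8891 ≈ 0.6108
rotate P by −φ2: (0.0295, -0.0512, -0.3998)
  A=0.1205, B=-0.3998, C=(l²−L²−A²−y'²−z²)/(2L)=-0.1307
  θ2 = atan2(B,A) + arccos(C/0.4176) = 0.6111
rotate P by −φ3: (-0.0591, 0.0000, -0.3998)
  e−x'=0.2091;  (l²−L²−(e−x')²−y'²−z²)/2L = -0.2416
  √(A²+B²)=0.4512;  θ3 = -1.0888+2.1358 ≈ 1.0470

θ₁ = 0.6108, θ₂ = 0.6111, θ₃ = 1.0470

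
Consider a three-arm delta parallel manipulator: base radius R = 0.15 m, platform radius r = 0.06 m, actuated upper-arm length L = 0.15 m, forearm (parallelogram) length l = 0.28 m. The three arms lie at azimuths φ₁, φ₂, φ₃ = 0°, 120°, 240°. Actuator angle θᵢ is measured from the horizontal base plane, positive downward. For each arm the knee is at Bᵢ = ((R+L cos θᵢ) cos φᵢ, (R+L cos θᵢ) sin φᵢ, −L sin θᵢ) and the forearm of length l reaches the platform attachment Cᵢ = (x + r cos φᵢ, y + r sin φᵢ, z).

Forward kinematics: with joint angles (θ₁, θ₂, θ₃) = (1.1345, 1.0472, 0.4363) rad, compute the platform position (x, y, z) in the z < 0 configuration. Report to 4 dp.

(-0.0557, -0.0717, -0.3078)

S1 = (0.1534·cos0.0°, 0.1534·sin0.0°, -0.1359) = (0.1534, 0.0000, -0.1359)
S2 = (0.1650·cos120.0°, 0.1650·sin120.0°, -0.1299) = (-0.0825, 0.1429, -0.1299)
φ3=240.0°: virtual centre (-0.1130, -0.1957, -0.0634), radius l
subtract pairs → two planes through P
plane₁₂: -0.4718x+0.2858y+0.0121z = 0.0021
det = 0.3369;  x = -0.0135+0.1372z,  y = -0.0150+0.1841z
into |P−S₁|² = l²: 1.0527z² + 0.2206z + -0.0318 = 0;  Δ = 0.1827;  z = -0.3078 or 0.0983 → z<0 root = -0.3078
x = -0.0557, y = -0.0717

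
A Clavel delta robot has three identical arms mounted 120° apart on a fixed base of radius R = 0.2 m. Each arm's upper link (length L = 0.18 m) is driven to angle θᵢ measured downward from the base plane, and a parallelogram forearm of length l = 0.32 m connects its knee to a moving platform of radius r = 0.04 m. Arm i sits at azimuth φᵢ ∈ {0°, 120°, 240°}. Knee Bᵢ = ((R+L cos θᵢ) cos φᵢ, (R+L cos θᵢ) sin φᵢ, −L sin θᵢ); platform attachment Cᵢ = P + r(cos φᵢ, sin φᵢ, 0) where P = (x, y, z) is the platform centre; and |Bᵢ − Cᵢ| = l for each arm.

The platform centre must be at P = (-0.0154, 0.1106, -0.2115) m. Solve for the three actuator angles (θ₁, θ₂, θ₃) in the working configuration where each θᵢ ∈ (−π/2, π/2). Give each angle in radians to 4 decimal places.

rotate P by −φ1: (-0.0154, 0.1106, -0.2115)
  A cos θ + B sin θ = C:  0.1754·cos θ + -0.2115·sin θ = -0.0492
  γ=atan2(-0.2115,0.1754)=-0.8784;  ψ=arccos(-0.1792)=1.7510;  θ1=γ+ψ≈0.8726
rotate P by −φ2: (0.1035, -0.0420, -0.2115)
  e−x'=0.0565;  (l²−L²−(e−x')²−y'²−z²)/2L = 0.0564
  θ2 = atan2(B,A) + arccos(C/0.2189) = 0.0004
arm 3 (φ=240.0°): x'=-0.0881, y'=-0.0686
  e−x'=0.2481;  (l²−L²−(e−x')²−y'²−z²)/2L = -0.1139
  θ3 = atan2(B,A) + arccos(C/0.3260) = 1.2216

θ₁ = 0.8726, θ₂ = 0.0004, θ₃ = 1.2216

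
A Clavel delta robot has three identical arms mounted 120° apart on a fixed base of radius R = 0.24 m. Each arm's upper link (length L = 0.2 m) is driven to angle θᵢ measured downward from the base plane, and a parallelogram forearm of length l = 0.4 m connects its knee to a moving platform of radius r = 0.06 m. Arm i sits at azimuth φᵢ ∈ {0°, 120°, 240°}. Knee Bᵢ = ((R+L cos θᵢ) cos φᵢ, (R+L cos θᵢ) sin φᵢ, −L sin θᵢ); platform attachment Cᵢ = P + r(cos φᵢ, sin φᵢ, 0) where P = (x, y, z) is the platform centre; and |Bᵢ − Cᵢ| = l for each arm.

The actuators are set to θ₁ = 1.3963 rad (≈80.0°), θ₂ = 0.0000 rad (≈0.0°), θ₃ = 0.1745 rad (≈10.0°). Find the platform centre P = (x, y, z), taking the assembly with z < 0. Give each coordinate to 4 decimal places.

S1 = (0.2147·cos0.0°, 0.2147·sin0.0°, -0.1970) = (0.2147, 0.0000, -0.1970)
φ2=120.0°: virtual centre (-0.1900, 0.3291, 0.0000), radius l
φ3=240.0°: virtual centre (-0.1885, -0.3265, -0.0347), radius l
|S₂|²−|S₁|² = 0.0595;  |S₃|²−|S₁|² = 0.0584
linear system: -0.8094x+0.6582y = 0.0595−0.3939z; -0.8064x+-0.6529y = 0.0584−0.3245z
det = 1.0593;  x = -0.0730+0.4444z,  y = 0.0007+-0.0519z
into |P−S₁|² = l²: 1.2002z² + 0.1381z + -0.0384 = 0;  Δ = 0.2036;  z = -0.2455 or 0.1304 → z<0 root = -0.2455
x = -0.1821, y = 0.0134

(-0.1821, 0.0134, -0.2455)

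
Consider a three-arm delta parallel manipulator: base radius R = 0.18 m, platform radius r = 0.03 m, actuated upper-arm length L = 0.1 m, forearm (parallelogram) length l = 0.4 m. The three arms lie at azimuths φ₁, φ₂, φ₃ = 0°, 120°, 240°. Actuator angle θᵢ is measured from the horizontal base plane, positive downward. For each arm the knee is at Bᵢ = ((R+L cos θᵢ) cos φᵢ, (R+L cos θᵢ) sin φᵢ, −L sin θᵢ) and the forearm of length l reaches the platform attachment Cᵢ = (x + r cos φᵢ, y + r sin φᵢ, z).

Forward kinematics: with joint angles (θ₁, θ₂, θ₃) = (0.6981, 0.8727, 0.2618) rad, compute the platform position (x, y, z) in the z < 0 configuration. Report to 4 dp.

arm 1 at φ=0.0°: (R−r)+L cos θ1 = 0.2266;  centre 1 = (0.2266, 0.0000, -0.0643)
arm 2 at φ=120.0°: (R−r)+L cos θ2 = 0.2143;  centre 2 = (-0.1071, 0.1856, -0.0766)
arm 3 at φ=240.0°: (R−r)+L cos θ3 = 0.2466;  centre 3 = (-0.1233, -0.2136, -0.0259)
|centre ₂|²−|centre ₁|² = -0.0037;  |centre ₃|²−|centre ₁|² = 0.0060
plane₁₂: -0.6675x+0.3711y+-0.0247z = -0.0037
det = 0.5448;  x = -0.0012+0.0330z,  y = -0.0121+0.1258z
quadratic in z: (1.0169)z²+(0.1105)z+(-0.1038)=0, √Δ=0.6592 → z ∈ {-0.3785, 0.2698}; z = -0.3785 (taking z<0)
x = -0.0137, y = -0.0597

(-0.0137, -0.0597, -0.3785)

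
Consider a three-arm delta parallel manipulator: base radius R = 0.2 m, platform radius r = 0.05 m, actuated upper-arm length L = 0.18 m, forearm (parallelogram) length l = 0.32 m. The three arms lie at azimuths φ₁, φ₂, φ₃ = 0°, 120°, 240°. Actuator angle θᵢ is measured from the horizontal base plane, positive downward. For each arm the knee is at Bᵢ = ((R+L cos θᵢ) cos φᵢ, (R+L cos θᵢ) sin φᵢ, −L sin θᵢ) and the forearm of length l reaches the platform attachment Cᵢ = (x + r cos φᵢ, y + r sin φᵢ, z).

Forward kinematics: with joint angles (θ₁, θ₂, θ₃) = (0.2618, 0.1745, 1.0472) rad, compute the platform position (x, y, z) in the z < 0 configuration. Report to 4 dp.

(0.0354, 0.0717, -0.1652)

arm 1 at φ=0.0°: (R−r)+L cos θ1 = 0.3239;  centre 1 = (0.3239, 0.0000, -0.0466)
arm 2 at φ=120.0°: (R−r)+L cos θ2 = 0.3273;  centre 2 = (-0.1636, 0.2834, -0.0313)
centre 3 = (0.2400·cos240.0°, 0.2400·sin240.0°, -0.1559) = (-0.1200, -0.2078, -0.1559)
|centre ₂|²−|centre ₁|² = 0.0010;  |centre ₃|²−|centre ₁|² = -0.0252
plane₁₂: -0.9750x+0.5668y+0.0307z = 0.0010
det = 0.9085;  x = 0.0152+-0.1224z,  y = 0.0280+-0.2646z
into |P−centre ₁|² = l²: 1.0850z² + 0.1539z + -0.0042 = 0;  Δ = 0.0419;  z = -0.1652 or 0.0234 → z<0 root = -0.1652
x = 0.0354, y = 0.0717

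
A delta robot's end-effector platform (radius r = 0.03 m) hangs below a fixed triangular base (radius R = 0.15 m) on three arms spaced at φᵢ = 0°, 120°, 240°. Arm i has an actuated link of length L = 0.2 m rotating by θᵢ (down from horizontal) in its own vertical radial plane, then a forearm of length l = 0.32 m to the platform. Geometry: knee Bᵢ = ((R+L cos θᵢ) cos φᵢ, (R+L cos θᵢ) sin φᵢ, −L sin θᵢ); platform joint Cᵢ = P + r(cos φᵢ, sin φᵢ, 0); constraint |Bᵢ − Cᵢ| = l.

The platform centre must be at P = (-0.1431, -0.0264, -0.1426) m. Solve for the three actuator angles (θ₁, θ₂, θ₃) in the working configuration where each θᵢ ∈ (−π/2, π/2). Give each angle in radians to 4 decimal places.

θ₁ = 1.3090, θ₂ = 0.1747, θ₃ = -0.3495

rotate P by −φ1: (-0.1431, -0.0264, -0.1426)
  e−x'=0.2631;  (l²−L²−(e−x')²−y'²−z²)/2L = -0.0696
  θ1 = atan2(B,A) + arccos(C/0.2993) = 1.3090
arm 2 (φ=120.0°): x'=0.0487, y'=0.1371
  A cos θ + B sin θ = C:  0.0713·cos θ + -0.1426·sin θ = 0.0454
  √(A²+B²)=0.1594;  θ2 = -1.1071+1.2818 ≈ 0.1747
φ3=240.0° → target in arm frame (0.0944, -0.1107)
  A cos θ + B sin θ = C:  0.0256·cos θ + -0.1426·sin θ = 0.0729
  γ=atan2(-0.1426,0.0256)=-1.3933;  ψ=arccos(0.5030)=1.0437;  θ3=γ+ψ≈-0.3495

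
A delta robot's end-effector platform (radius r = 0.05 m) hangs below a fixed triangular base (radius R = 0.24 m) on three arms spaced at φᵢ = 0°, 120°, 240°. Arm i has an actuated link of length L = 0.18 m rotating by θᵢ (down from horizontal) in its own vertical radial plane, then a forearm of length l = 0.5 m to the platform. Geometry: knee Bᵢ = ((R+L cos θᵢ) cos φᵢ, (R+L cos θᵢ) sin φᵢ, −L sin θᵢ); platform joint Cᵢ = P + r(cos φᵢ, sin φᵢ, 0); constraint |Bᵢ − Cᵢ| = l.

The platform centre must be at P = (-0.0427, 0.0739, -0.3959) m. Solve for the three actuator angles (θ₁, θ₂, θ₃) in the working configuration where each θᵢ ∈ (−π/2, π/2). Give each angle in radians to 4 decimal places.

rotate P by −φ1: (-0.0427, 0.0739, -0.3959)
  A cos θ + B sin θ = C:  0.2327·cos θ + -0.3959·sin θ = 0.0035
  γ=atan2(-0.3959,0.2327)=-1.0394;  ψ=arccos(0.0076)=1.5632;  θ1=γ+ψ≈0.5238
arm 2 (φ=120.0°): x'=0.0853, y'=0.0000
  A=0.1047, B=-0.3959, C=(l²−L²−A²−y'²−z²)/(2L)=0.1386
  θ2 = atan2(B,A) + arccos(C/0.4095) = -0.0870
rotate P by −φ3: (-0.0426, -0.0739, -0.3959)
  e−x'=0.2326;  (l²−L²−(e−x')²−y'²−z²)/2L = 0.0035
  √(A²+B²)=0.4592;  θ3 = -1.0395+1.5631 ≈ 0.5236

θ₁ = 0.5238, θ₂ = -0.0870, θ₃ = 0.5236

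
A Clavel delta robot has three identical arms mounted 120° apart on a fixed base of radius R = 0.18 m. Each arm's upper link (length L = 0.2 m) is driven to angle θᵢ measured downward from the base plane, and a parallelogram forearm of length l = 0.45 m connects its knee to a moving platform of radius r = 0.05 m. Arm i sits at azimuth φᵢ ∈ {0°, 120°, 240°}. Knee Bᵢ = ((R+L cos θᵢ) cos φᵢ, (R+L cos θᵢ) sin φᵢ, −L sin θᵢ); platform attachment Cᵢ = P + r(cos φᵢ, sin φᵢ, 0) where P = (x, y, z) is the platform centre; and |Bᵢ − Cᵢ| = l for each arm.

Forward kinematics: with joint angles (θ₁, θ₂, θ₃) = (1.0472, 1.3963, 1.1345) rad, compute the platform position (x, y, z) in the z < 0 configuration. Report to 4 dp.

(0.0480, -0.0512, -0.5816)

S1 = (0.2300·cos0.0°, 0.2300·sin0.0°, -0.1732) = (0.2300, 0.0000, -0.1732)
φ2=120.0°: virtual centre (-0.0824, 0.1427, -0.1970), radius l
S3 = (0.2145·cos240.0°, 0.2145·sin240.0°, -0.1813) = (-0.1073, -0.1858, -0.1813)
eliminate P² terms by subtracting sphere 1 from 2 and 3
[-0.6247 0.2853 -0.0475]·P = -0.0170;  [-0.6745 -0.3716 -0.0161]·P = -0.0040
det = 0.4246;  x = 0.0176+-0.0524z,  y = -0.0210+0.0518z
quadratic in z: (1.0054)z²+(0.3665)z+(-0.1269)=0, √Δ=0.8030 → z ∈ {-0.5816, 0.2171}; z = -0.5816 (taking z<0)
x = 0.0480, y = -0.0512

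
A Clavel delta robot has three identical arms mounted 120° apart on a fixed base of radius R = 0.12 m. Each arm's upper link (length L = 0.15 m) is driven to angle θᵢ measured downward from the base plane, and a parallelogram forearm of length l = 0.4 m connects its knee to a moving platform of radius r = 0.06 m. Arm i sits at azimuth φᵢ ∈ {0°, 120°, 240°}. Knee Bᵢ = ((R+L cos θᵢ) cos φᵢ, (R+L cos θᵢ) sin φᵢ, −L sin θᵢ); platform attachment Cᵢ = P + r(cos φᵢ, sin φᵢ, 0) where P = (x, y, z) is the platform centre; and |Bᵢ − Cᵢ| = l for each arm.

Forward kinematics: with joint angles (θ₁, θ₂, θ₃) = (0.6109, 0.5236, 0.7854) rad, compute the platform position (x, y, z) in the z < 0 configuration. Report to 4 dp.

(0.0103, 0.0497, -0.4435)

arm 1 at φ=0.0°: ρ1 = 0.1829;  centre 1 = (0.1829, 0.0000, -0.0860)
φ2=120.0°: virtual centre (-0.0950, 0.1645, -0.0750), radius l
centre 3 = (0.1661·cos240.0°, 0.1661·sin240.0°, -0.1061) = (-0.0830, -0.1438, -0.1061)
|centre ₂|²−|centre ₁|² = 0.0008;  |centre ₃|²−|centre ₁|² = -0.0020
[-0.5556 0.3289 0.0221]·P = 0.0008;  [-0.5318 -0.2876 -0.0401]·P = -0.0020
det = 0.3347;  x = 0.0013+-0.0204z,  y = 0.0047+-0.1016z
quadratic in z: (1.0107)z²+(0.1785)z+(-0.1196)=0, √Δ=0.7179 → z ∈ {-0.4435, 0.2668}; z = -0.4435 (taking z<0)
x = 0.0103, y = 0.0497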